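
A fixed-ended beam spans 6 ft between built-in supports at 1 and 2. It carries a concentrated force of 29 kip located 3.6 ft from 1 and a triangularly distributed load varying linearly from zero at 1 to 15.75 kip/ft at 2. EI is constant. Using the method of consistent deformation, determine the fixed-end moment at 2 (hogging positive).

Release both end moments; the primary structure is a simply-supported span 12 with redundants M_1 and M_2.
Simple-span end rotations at 1 and 2 under the given loads:
  at 1: point load 29 at a = 3.6: Pab(L + b)/(6LEI) = 58.46/EI
  at 2: point load 29 at a = 3.6: Pab(L + a)/(6LEI) = 66.82/EI
  at 1: triangular load, peak 15.75: 7w₀L³/(360EI) = 66.15/EI
  at 2: triangular load, peak 15.75: w₀L³/(45EI) = 75.6/EI
  θ_10 = 124.6/EI,  θ_20 = 142.4/EI
Flexibility coefficients: a unit moment at one end gives L/(3EI) there and L/(6EI) at the far end, so f₁₁ = f₂₂ = 2/EI and f₁₂ = f₂₁ = 1/EI.
Compatibility — zero rotation at each built-in end:
  2 M_1 + 1 M_2 = 124.6
  1 M_1 + 2 M_2 = 142.4
Solving the pair gives M_1 = 35.6 kip·ft and M_2 = 53.41 kip·ft (hogging).

M_2 = 53.41 kip·ft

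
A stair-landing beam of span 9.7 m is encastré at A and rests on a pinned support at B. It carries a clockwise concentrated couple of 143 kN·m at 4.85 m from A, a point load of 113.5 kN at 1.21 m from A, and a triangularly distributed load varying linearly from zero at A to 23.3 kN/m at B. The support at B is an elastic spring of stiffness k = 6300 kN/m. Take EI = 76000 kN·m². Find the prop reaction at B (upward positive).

Release the roller at B. Primary structure: cantilever fixed at A.
Deflection at B on the released cantilever, summing each load's contribution:
  clockwise couple 143 at a = 4.85: M₀a(2L − a)/(2EI) = 5046/EI
  point load 113.5 at a = 1.21: Pa²(3L − a)/(6EI) = 772.4/EI
  triangular load, peak 23.3 at the free end: 11w₀L⁴/(120EI) = 18908/EI
  δ_0 = 24726/EI
Tip deflection under a unit load at B: L³/(3EI) = 304.2/EI.
With EI = 76000 kN·m²: δ_0 = 0.32535 m and δ_{BB} = 0.004003 m/kN.
Compatibility — the spring shortens by R_B/k under the reaction it provides: δ_0 − R_B·δ_{BB} = R_B/k. With 1/k = 0.000159 m/kN, R_B = δ_0 / (δ_{BB} + 1/k) = 0.32535 / (0.004003 + 0.000159) = 78.18 kN.

R_B = 78.18 kN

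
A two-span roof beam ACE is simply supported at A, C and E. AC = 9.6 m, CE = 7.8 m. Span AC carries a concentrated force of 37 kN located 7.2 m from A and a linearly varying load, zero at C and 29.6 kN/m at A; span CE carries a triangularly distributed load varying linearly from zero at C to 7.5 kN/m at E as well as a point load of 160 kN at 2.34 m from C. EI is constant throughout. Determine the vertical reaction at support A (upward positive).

Insert a hinge at C; M_C is the redundant, and each span becomes simply supported.
Discontinuity in slope at C on the released structure — sum the simple-span end rotations:
  span AC: point load 37 at a = 7.2: Pab(L + a)/(6LEI) = 186.5/EI
  span AC: triangular load, peak 29.6: 7w₀L³/(360EI) = 509.2/EI
  span CE: triangular load, peak 7.5: 7w₀L³/(360EI) = 69.21/EI
  span CE: point load 160 at a = 2.34: Pab(L + b)/(6LEI) = 579.2/EI
  relative rotation θ_0 = (695.7 + 648.4)/EI = 1344/EI
A unit hogging moment at C produces rotation L₁/(3EI) + L₂/(3EI) = 5.8/EI.
Slope continuity at C: θ_0 = M_C·5.8/EI, so M_C = 1344/5.8 = 231.7 kN·m (hogging).
Span AC, ΣM about A with M_C applied at C: R_C^{AC}·9.6 = 721.1 + 231.7, so R_C^{AC} = 99.25 kN and R_A = 179.1 − 99.25 = 79.83 kN.

R_A = 79.83 kN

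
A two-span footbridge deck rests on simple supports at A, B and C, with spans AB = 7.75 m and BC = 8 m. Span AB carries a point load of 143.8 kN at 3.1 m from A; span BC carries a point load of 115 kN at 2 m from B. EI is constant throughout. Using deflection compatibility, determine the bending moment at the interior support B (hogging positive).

M_B = 168.8 kN·m

Release continuity at B by inserting a hinge; the redundant is the internal moment M_B. The primary structure is two simply-supported spans AB and BC.
End slopes at the hinge B, treating each span as simply supported:
  span AB: point load 143.8 at a = 3.1: Pab(L + a)/(6LEI) = 483.7/EI
  span BC: point load 115 at a = 2: Pab(L + b)/(6LEI) = 402.5/EI
  relative rotation θ_0 = (483.7 + 402.5)/EI = 886.2/EI
A unit hogging moment at B produces rotation L₁/(3EI) + L₂/(3EI) = 5.25/EI.
Compatibility: M_B·(L₁+L₂)/(3EI) = θ_0, giving M_B = 168.8 kN·m (hogging).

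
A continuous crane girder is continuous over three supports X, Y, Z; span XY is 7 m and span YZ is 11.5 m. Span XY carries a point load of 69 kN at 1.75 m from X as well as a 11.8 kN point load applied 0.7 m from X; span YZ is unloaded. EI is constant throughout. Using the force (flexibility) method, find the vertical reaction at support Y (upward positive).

Insert a hinge at Y; M_Y is the redundant, and each span becomes simply supported.
Discontinuity in slope at Y on the released structure — sum the simple-span end rotations:
  span XY: point load 69 at a = 1.75: Pab(L + a)/(6LEI) = 132.1/EI
  span XY: point load 11.8 at a = 0.7: Pab(L + a)/(6LEI) = 9.54/EI
  relative rotation θ_0 = (141.6 + 0)/EI = 141.6/EI
A unit hogging moment at Y produces rotation L₁/(3EI) + L₂/(3EI) = 6.167/EI.
Slope continuity at Y: θ_0 = M_Y·6.167/EI, so M_Y = 141.6/6.167 = 22.96 kN·m (hogging).
Span XY, ΣM about X with M_Y applied at Y: R_Y^{XY}·7 = 129 + 22.96, so R_Y^{XY} = 21.71 kN and R_X = 80.8 − 21.71 = 59.09 kN.
Span YZ, ΣM about Z: R_Y^{YZ}·11.5 = 0 + 22.96, so R_Y^{YZ} = 1.997 kN and R_Z = 0 − 1.997 = -1.997 kN.
R_Y = 21.71 + 1.997 = 23.71 kN.

R_Y = 23.71 kN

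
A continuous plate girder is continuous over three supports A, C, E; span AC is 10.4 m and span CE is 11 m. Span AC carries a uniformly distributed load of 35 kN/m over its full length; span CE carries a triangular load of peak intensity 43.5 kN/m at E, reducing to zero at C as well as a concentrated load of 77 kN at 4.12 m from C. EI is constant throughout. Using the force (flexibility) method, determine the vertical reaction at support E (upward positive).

Insert a hinge at C; M_C is the redundant, and each span becomes simply supported.
End slopes at the hinge C, treating each span as simply supported:
  span AC: UDL 35: wL³/(24EI) = 1640/EI
  span CE: triangular load, peak 43.5: 7w₀L³/(360EI) = 1126/EI
  span CE: point load 77 at a = 4.12: Pab(L + b)/(6LEI) = 591.3/EI
  relative rotation θ_0 = (1640 + 1717)/EI = 3358/EI
A unit hogging moment at C produces rotation L₁/(3EI) + L₂/(3EI) = 7.133/EI.
Slope continuity at C: θ_0 = M_C·7.133/EI, so M_C = 3358/7.133 = 470.7 kN·m (hogging).
Span CE, ΣM about E: R_C^{CE}·11 = 1407 + 470.7, so R_C^{CE} = 170.7 kN and R_E = 316.2 − 170.7 = 145.6 kN.

R_E = 145.6 kN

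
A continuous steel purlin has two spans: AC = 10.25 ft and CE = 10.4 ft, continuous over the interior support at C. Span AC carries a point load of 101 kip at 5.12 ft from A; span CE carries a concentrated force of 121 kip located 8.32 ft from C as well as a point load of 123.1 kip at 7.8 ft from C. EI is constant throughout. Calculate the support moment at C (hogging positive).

M_C = 232.7 kip·ft

Take M_C as the redundant. Released structure: two simple spans AC and CE with a hinge at C.
End slopes at the hinge C, treating each span as simply supported:
  span AC: point load 101 at a = 5.12: Pab(L + a)/(6LEI) = 663/EI
  span CE: point load 121 at a = 8.32: Pab(L + b)/(6LEI) = 418.8/EI
  span CE: point load 123.1 at a = 7.8: Pab(L + b)/(6LEI) = 520.1/EI
  relative rotation θ_0 = (663 + 938.9)/EI = 1602/EI
A unit hogging moment at C produces rotation L₁/(3EI) + L₂/(3EI) = 6.883/EI.
Compatibility: M_C·(L₁+L₂)/(3EI) = θ_0, giving M_C = 232.7 kip·ft (hogging).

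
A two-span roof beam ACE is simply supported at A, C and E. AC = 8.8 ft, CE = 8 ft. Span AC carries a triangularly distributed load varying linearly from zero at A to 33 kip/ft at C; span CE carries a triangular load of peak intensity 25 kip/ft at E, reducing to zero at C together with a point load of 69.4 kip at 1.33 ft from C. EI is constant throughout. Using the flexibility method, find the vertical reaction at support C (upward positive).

R_C = 227.9 kip

Insert a hinge at C; M_C is the redundant, and each span becomes simply supported.
Rotations at C on the released spans (each span's end-slope, ×1/EI):
  span AC: triangular load, peak 33: w₀L³/(45EI) = 499.7/EI
  span CE: triangular load, peak 25: 7w₀L³/(360EI) = 248.9/EI
  span CE: point load 69.4 at a = 1.33: Pab(L + b)/(6LEI) = 188.2/EI
  relative rotation θ_0 = (499.7 + 437)/EI = 936.8/EI
A unit hogging moment at C produces rotation L₁/(3EI) + L₂/(3EI) = 5.6/EI.
Compatibility: M_C·(L₁+L₂)/(3EI) = θ_0, giving M_C = 167.3 kip·ft (hogging).
Span AC, ΣM about A with M_C applied at C: R_C^{AC}·8.8 = 851.8 + 167.3, so R_C^{AC} = 115.8 kip and R_A = 145.2 − 115.8 = 29.39 kip.
Span CE, ΣM about E: R_C^{CE}·8 = 729.6 + 167.3, so R_C^{CE} = 112.1 kip and R_E = 169.4 − 112.1 = 57.29 kip.
R_C = 115.8 + 112.1 = 227.9 kip.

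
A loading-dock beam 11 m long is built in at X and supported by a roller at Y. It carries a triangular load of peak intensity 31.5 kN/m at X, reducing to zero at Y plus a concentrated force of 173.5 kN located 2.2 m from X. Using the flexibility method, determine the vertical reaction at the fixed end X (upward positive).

Release the roller at Y. Primary structure: cantilever fixed at X.
Downward deflection at the released point Y due to the loads:
  triangular load, peak 31.5 at the fixed end: w₀L⁴/(30EI) = 15373/EI
  point load 173.5 at a = 2.2: Pa²(3L − a)/(6EI) = 4311/EI
  δ_0 = 19684/EI
Flexibility coefficient — unit upward force at Y: δ_{YY} = L³/(3EI) = 443.7/EI.
Compatibility at Y: δ_0 − R_Y·δ_{YY} = 0, so R_Y = 19684/443.7 = 44.37 kN.
Vertical equilibrium: R_X = ΣP − R_Y = 346.8 − 44.37 = 302.4 kN.

R_X = 302.4 kN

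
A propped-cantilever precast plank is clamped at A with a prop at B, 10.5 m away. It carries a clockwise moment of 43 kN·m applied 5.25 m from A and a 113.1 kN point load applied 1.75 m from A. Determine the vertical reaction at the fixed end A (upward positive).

R_A = 104 kN

Take the reaction at B as the redundant and release it; the primary structure is a cantilever fixed at A.
Primary-structure tip deflection at B by superposition:
  clockwise couple 43 at a = 5.25: M₀a(2L − a)/(2EI) = 1778/EI
  point load 113.1 at a = 1.75: Pa²(3L − a)/(6EI) = 1717/EI
  δ_0 = 3495/EI
Tip deflection under a unit load at B: L³/(3EI) = 385.9/EI.
The prop prevents deflection at B: R_B = δ_0/δ_{BB} = 3495/385.9 = 9.058 kN.
Vertical equilibrium: R_A = ΣP − R_B = 113.1 − 9.058 = 104 kN.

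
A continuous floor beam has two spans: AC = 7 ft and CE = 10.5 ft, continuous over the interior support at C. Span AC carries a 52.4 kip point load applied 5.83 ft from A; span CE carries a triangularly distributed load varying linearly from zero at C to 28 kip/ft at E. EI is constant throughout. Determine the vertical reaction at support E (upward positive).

Take M_C as the redundant. Released structure: two simple spans AC and CE with a hinge at C.
Discontinuity in slope at C on the released structure — sum the simple-span end rotations:
  span AC: point load 52.4 at a = 5.83: Pab(L + a)/(6LEI) = 109.2/EI
  span CE: triangular load, peak 28: 7w₀L³/(360EI) = 630.3/EI
  relative rotation θ_0 = (109.2 + 630.3)/EI = 739.4/EI
A unit hogging moment at C produces rotation L₁/(3EI) + L₂/(3EI) = 5.833/EI.
Slope continuity at C: θ_0 = M_C·5.833/EI, so M_C = 739.4/5.833 = 126.8 kip·ft (hogging).
Span CE, ΣM about E: R_C^{CE}·10.5 = 514.5 + 126.8, so R_C^{CE} = 61.07 kip and R_E = 147 − 61.07 = 85.93 kip.

R_E = 85.93 kip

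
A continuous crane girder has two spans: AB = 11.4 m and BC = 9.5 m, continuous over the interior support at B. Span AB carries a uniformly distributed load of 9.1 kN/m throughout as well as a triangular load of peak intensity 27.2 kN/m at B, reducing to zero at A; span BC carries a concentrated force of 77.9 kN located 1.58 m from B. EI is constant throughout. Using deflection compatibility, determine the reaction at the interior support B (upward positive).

R_B = 268.8 kN

Insert a hinge at B; M_B is the redundant, and each span becomes simply supported.
End slopes at the hinge B, treating each span as simply supported:
  span AB: UDL 9.1: wL³/(24EI) = 561.8/EI
  span AB: triangular load, peak 27.2: w₀L³/(45EI) = 895.5/EI
  span BC: point load 77.9 at a = 1.58: Pab(L + b)/(6LEI) = 297.9/EI
  relative rotation θ_0 = (1457 + 297.9)/EI = 1755/EI
A unit hogging moment at B produces rotation L₁/(3EI) + L₂/(3EI) = 6.967/EI.
Slope continuity at B: θ_0 = M_B·6.967/EI, so M_B = 1755/6.967 = 251.9 kN·m (hogging).
Span AB, ΣM about A with M_B applied at B: R_B^{AB}·11.4 = 1770 + 251.9, so R_B^{AB} = 177.3 kN and R_A = 258.8 − 177.3 = 81.45 kN.
Span BC, ΣM about C: R_B^{BC}·9.5 = 617 + 251.9, so R_B^{BC} = 91.46 kN and R_C = 77.9 − 91.46 = -13.56 kN.
R_B = 177.3 + 91.46 = 268.8 kN.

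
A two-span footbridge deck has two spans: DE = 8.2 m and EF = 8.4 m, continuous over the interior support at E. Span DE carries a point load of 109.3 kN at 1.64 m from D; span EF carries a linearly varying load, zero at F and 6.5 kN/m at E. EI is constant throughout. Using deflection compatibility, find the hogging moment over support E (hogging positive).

M_E = 57.97 kN·m

Insert a hinge at E; M_E is the redundant, and each span becomes simply supported.
Rotations at E on the released spans (each span's end-slope, ×1/EI):
  span DE: point load 109.3 at a = 1.64: Pab(L + a)/(6LEI) = 235.2/EI
  span EF: triangular load, peak 6.5: w₀L³/(45EI) = 85.61/EI
  relative rotation θ_0 = (235.2 + 85.61)/EI = 320.8/EI
A unit hogging moment at E produces rotation L₁/(3EI) + L₂/(3EI) = 5.533/EI.
Compatibility: M_E·(L₁+L₂)/(3EI) = θ_0, giving M_E = 57.97 kN·m (hogging).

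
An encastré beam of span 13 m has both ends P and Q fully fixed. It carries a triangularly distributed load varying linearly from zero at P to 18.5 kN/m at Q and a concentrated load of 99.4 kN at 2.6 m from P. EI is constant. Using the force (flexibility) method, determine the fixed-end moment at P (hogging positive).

Release both end moments; the primary structure is a simply-supported span PQ with redundants M_P and M_Q.
On the primary (simply-supported) span, the end slopes from the loading are:
  at P: triangular load, peak 18.5: 7w₀L³/(360EI) = 790.3/EI
  at Q: triangular load, peak 18.5: w₀L³/(45EI) = 903.2/EI
  at P: point load 99.4 at a = 2.6: Pab(L + b)/(6LEI) = 806.3/EI
  at Q: point load 99.4 at a = 2.6: Pab(L + a)/(6LEI) = 537.6/EI
  θ_P0 = 1597/EI,  θ_Q0 = 1441/EI
Flexibility coefficients: a unit moment at one end gives L/(3EI) there and L/(6EI) at the far end, so f₁₁ = f₂₂ = 4.333/EI and f₁₂ = f₂₁ = 2.167/EI.
Compatibility — zero rotation at each built-in end:
  4.333 M_P + 2.167 M_Q = 1597
  2.167 M_P + 4.333 M_Q = 1441
Solving the pair gives M_P = 269.6 kN·m and M_Q = 197.7 kN·m (hogging).

M_P = 269.6 kN·m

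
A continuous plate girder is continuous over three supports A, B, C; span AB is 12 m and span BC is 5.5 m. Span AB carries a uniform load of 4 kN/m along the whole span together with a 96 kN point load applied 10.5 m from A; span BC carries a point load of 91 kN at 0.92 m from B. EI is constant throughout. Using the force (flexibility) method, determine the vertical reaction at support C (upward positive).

Insert a hinge at B; M_B is the redundant, and each span becomes simply supported.
Rotations at B on the released spans (each span's end-slope, ×1/EI):
  span AB: UDL 4: wL³/(24EI) = 288/EI
  span AB: point load 96 at a = 10.5: Pab(L + a)/(6LEI) = 472.5/EI
  span BC: point load 91 at a = 0.92: Pab(L + b)/(6LEI) = 117.1/EI
  relative rotation θ_0 = (760.5 + 117.1)/EI = 877.6/EI
A unit hogging moment at B produces rotation L₁/(3EI) + L₂/(3EI) = 5.833/EI.
Slope continuity at B: θ_0 = M_B·5.833/EI, so M_B = 877.6/5.833 = 150.4 kN·m (hogging).
Span BC, ΣM about C: R_B^{BC}·5.5 = 416.8 + 150.4, so R_B^{BC} = 103.1 kN and R_C = 91 − 103.1 = -12.13 kN.

R_C = -12.13 kN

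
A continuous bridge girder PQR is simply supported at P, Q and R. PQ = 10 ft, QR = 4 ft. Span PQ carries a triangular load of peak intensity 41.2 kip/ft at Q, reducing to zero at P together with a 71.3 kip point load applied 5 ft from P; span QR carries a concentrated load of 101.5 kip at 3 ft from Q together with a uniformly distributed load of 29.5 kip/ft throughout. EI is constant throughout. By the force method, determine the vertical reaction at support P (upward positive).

Release continuity at Q by inserting a hinge; the redundant is the internal moment M_Q. The primary structure is two simply-supported spans PQ and QR.
End slopes at the hinge Q, treating each span as simply supported:
  span PQ: triangular load, peak 41.2: w₀L³/(45EI) = 915.6/EI
  span PQ: point load 71.3 at a = 5: Pab(L + a)/(6LEI) = 445.6/EI
  span QR: point load 101.5 at a = 3: Pab(L + b)/(6LEI) = 63.44/EI
  span QR: UDL 29.5: wL³/(24EI) = 78.67/EI
  relative rotation θ_0 = (1361 + 142.1)/EI = 1503/EI
A unit hogging moment at Q produces rotation L₁/(3EI) + L₂/(3EI) = 4.667/EI.
Compatibility: M_Q·(L₁+L₂)/(3EI) = θ_0, giving M_Q = 322.1 kip·ft (hogging).
Span PQ, ΣM about P with M_Q applied at Q: R_Q^{PQ}·10 = 1730 + 322.1, so R_Q^{PQ} = 205.2 kip and R_P = 277.3 − 205.2 = 72.1 kip.

R_P = 72.1 kip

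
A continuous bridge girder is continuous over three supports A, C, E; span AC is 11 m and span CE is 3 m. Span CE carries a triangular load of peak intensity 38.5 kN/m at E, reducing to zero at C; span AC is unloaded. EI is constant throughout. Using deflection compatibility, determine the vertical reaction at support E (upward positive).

Take M_C as the redundant. Released structure: two simple spans AC and CE with a hinge at C.
Discontinuity in slope at C on the released structure — sum the simple-span end rotations:
  span CE: triangular load, peak 38.5: 7w₀L³/(360EI) = 20.21/EI
  relative rotation θ_0 = (0 + 20.21)/EI = 20.21/EI
A unit hogging moment at C produces rotation L₁/(3EI) + L₂/(3EI) = 4.667/EI.
Slope continuity at C: θ_0 = M_C·4.667/EI, so M_C = 20.21/4.667 = 4.331 kN·m (hogging).
Span CE, ΣM about E: R_C^{CE}·3 = 57.75 + 4.331, so R_C^{CE} = 20.69 kN and R_E = 57.75 − 20.69 = 37.06 kN.

R_E = 37.06 kN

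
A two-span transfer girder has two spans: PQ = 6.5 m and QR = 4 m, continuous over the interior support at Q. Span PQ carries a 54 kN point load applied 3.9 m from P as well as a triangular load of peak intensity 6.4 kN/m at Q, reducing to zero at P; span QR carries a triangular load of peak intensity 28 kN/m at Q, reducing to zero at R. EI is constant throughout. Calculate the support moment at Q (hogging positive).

Insert a hinge at Q; M_Q is the redundant, and each span becomes simply supported.
Rotations at Q on the released spans (each span's end-slope, ×1/EI):
  span PQ: point load 54 at a = 3.9: Pab(L + a)/(6LEI) = 146/EI
  span PQ: triangular load, peak 6.4: w₀L³/(45EI) = 39.06/EI
  span QR: triangular load, peak 28: w₀L³/(45EI) = 39.82/EI
  relative rotation θ_0 = (185.1 + 39.82)/EI = 224.9/EI
A unit hogging moment at Q produces rotation L₁/(3EI) + L₂/(3EI) = 3.5/EI.
Slope continuity at Q: θ_0 = M_Q·3.5/EI, so M_Q = 224.9/3.5 = 64.26 kN·m (hogging).

M_Q = 64.26 kN·m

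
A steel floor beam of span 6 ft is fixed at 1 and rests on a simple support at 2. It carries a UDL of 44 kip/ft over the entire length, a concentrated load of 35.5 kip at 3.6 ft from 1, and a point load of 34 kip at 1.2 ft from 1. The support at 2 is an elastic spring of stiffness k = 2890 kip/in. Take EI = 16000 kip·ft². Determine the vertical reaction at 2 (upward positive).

Take the reaction at 2 as the redundant and release it; the primary structure is a cantilever fixed at 1.
Downward deflection at the released point 2 due to the loads:
  UDL 44: wL⁴/(8EI) = 7128/EI
  point load 35.5 at a = 3.6: Pa²(3L − a)/(6EI) = 1104/EI
  point load 34 at a = 1.2: Pa²(3L − a)/(6EI) = 137.1/EI
  δ_0 = 8369/EI
Tip deflection under a unit load at 2: L³/(3EI) = 72/EI.
With EI = 16000 kip·ft²: δ_0 = 0.52308 ft and δ_{22} = 0.0045 ft/kip.
Compatibility — the spring shortens by R_2/k under the reaction it provides: δ_0 − R_2·δ_{22} = R_2/k. With 1/k = 1/(2890×12) ft/kip = 0.000029 ft/kip, R_2 = δ_0 / (δ_{22} + 1/k) = 0.52308 / (0.0045 + 0.000029) = 115.5 kip.

R_2 = 115.5 kip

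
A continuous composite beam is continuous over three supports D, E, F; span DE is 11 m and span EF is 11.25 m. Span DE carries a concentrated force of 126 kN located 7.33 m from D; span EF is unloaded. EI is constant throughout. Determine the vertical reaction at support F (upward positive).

R_F = -11.28 kN

Take M_E as the redundant. Released structure: two simple spans DE and EF with a hinge at E.
Discontinuity in slope at E on the released structure — sum the simple-span end rotations:
  span DE: point load 126 at a = 7.33: Pab(L + a)/(6LEI) = 941.4/EI
  relative rotation θ_0 = (941.4 + 0)/EI = 941.4/EI
A unit hogging moment at E produces rotation L₁/(3EI) + L₂/(3EI) = 7.417/EI.
Slope continuity at E: θ_0 = M_E·7.417/EI, so M_E = 941.4/7.417 = 126.9 kN·m (hogging).
Span EF, ΣM about F: R_E^{EF}·11.25 = 0 + 126.9, so R_E^{EF} = 11.28 kN and R_F = 0 − 11.28 = -11.28 kN.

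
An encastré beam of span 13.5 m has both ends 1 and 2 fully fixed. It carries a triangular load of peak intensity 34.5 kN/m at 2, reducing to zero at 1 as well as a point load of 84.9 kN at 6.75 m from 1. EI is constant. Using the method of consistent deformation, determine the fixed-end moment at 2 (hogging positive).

M_2 = 457.6 kN·m

Take the two fixed-end moments M_1, M_2 as redundants; the released structure is the simple span 12.
On the primary (simply-supported) span, the end slopes from the loading are:
  at 1: triangular load, peak 34.5: 7w₀L³/(360EI) = 1651/EI
  at 2: triangular load, peak 34.5: w₀L³/(45EI) = 1886/EI
  at 1: point load 84.9 at a = 6.75: Pab(L + b)/(6LEI) = 967.1/EI
  at 2: point load 84.9 at a = 6.75: Pab(L + a)/(6LEI) = 967.1/EI
  θ_10 = 2618/EI,  θ_20 = 2853/EI
Flexibility coefficients: a unit moment at one end gives L/(3EI) there and L/(6EI) at the far end, so f₁₁ = f₂₂ = 4.5/EI and f₁₂ = f₂₁ = 2.25/EI.
Compatibility — zero rotation at each built-in end:
  4.5 M_1 + 2.25 M_2 = 2618
  2.25 M_1 + 4.5 M_2 = 2853
Solving the pair gives M_1 = 352.9 kN·m and M_2 = 457.6 kN·m (hogging).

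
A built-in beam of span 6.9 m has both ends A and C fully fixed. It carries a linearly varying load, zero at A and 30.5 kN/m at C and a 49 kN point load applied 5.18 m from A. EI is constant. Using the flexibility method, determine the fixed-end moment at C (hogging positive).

Take the two fixed-end moments M_A, M_C as redundants; the released structure is the simple span AC.
End rotations of the released simple span under the applied load (×1/EI):
  at A: triangular load, peak 30.5: 7w₀L³/(360EI) = 194.8/EI
  at C: triangular load, peak 30.5: w₀L³/(45EI) = 222.7/EI
  at A: point load 49 at a = 5.18: Pab(L + b)/(6LEI) = 90.9/EI
  at C: point load 49 at a = 5.18: Pab(L + a)/(6LEI) = 127.4/EI
  θ_A0 = 285.7/EI,  θ_C0 = 350/EI
Flexibility coefficients: a unit moment at one end gives L/(3EI) there and L/(6EI) at the far end, so f₁₁ = f₂₂ = 2.3/EI and f₁₂ = f₂₁ = 1.15/EI.
Compatibility — zero rotation at each built-in end:
  2.3 M_A + 1.15 M_C = 285.7
  1.15 M_A + 2.3 M_C = 350
Solving the pair gives M_A = 64.18 kN·m and M_C = 120.1 kN·m (hogging).

M_C = 120.1 kN·m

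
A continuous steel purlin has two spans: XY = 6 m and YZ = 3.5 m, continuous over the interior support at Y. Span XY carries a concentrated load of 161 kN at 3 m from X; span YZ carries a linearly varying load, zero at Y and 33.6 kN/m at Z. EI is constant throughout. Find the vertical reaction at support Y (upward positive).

Take M_Y as the redundant. Released structure: two simple spans XY and YZ with a hinge at Y.
Rotations at Y on the released spans (each span's end-slope, ×1/EI):
  span XY: point load 161 at a = 3: Pab(L + a)/(6LEI) = 362.2/EI
  span YZ: triangular load, peak 33.6: 7w₀L³/(360EI) = 28.01/EI
  relative rotation θ_0 = (362.2 + 28.01)/EI = 390.3/EI
A unit hogging moment at Y produces rotation L₁/(3EI) + L₂/(3EI) = 3.167/EI.
Compatibility: M_Y·(L₁+L₂)/(3EI) = θ_0, giving M_Y = 123.2 kN·m (hogging).
Span XY, ΣM about X with M_Y applied at Y: R_Y^{XY}·6 = 483 + 123.2, so R_Y^{XY} = 101 kN and R_X = 161 − 101 = 59.96 kN.
Span YZ, ΣM about Z: R_Y^{YZ}·3.5 = 68.6 + 123.2, so R_Y^{YZ} = 54.81 kN and R_Z = 58.8 − 54.81 = 3.988 kN.
R_Y = 101 + 54.81 = 155.9 kN.

R_Y = 155.9 kN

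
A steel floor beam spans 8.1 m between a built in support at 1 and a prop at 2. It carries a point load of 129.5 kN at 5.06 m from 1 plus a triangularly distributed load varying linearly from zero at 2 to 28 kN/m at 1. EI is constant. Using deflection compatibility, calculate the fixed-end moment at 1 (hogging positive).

M_1 = 291.6 kN·m

Choose R_2 as the redundant. The primary structure is the cantilever fixed at 1.
Downward deflection at the released point 2 due to the loads:
  point load 129.5 at a = 5.06: Pa²(3L − a)/(6EI) = 10632/EI
  triangular load, peak 28 at the fixed end: w₀L⁴/(30EI) = 4018/EI
  δ_0 = 14650/EI
Tip deflection under a unit load at 2: L³/(3EI) = 177.1/EI.
The prop prevents deflection at 2: R_2 = δ_0/δ_{22} = 14650/177.1 = 82.7 kN.
Moment equilibrium about 1: M_1 = Σ(load moments about 1) − R_2·L = 961.5 − 82.7×8.1 = 291.6 kN·m.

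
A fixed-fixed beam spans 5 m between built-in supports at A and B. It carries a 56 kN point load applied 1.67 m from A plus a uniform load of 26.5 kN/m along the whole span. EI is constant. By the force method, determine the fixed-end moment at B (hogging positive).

M_B = 76.01 kN·m

Release both end moments; the primary structure is a simply-supported span AB with redundants M_A and M_B.
On the primary (simply-supported) span, the end slopes from the loading are:
  at A: point load 56 at a = 1.67: Pab(L + b)/(6LEI) = 86.47/EI
  at B: point load 56 at a = 1.67: Pab(L + a)/(6LEI) = 69.24/EI
  at A: UDL 26.5: wL³/(24EI) = 138/EI
  at B: UDL 26.5: wL³/(24EI) = 138/EI
  θ_A0 = 224.5/EI,  θ_B0 = 207.3/EI
Flexibility coefficients: a unit moment at one end gives L/(3EI) there and L/(6EI) at the far end, so f₁₁ = f₂₂ = 1.667/EI and f₁₂ = f₂₁ = 0.8333/EI.
Compatibility — zero rotation at each built-in end:
  1.667 M_A + 0.8333 M_B = 224.5
  0.8333 M_A + 1.667 M_B = 207.3
Solving the pair gives M_A = 96.69 kN·m and M_B = 76.01 kN·m (hogging).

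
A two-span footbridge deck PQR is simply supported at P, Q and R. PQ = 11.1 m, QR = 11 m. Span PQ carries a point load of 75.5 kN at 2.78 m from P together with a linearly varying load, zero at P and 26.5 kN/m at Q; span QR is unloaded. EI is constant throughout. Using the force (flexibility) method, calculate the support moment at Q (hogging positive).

M_Q = 158.7 kN·m

Release continuity at Q by inserting a hinge; the redundant is the internal moment M_Q. The primary structure is two simply-supported spans PQ and QR.
End slopes at the hinge Q, treating each span as simply supported:
  span PQ: point load 75.5 at a = 2.78: Pab(L + a)/(6LEI) = 363.9/EI
  span PQ: triangular load, peak 26.5: w₀L³/(45EI) = 805.4/EI
  relative rotation θ_0 = (1169 + 0)/EI = 1169/EI
A unit hogging moment at Q produces rotation L₁/(3EI) + L₂/(3EI) = 7.367/EI.
Slope continuity at Q: θ_0 = M_Q·7.367/EI, so M_Q = 1169/7.367 = 158.7 kN·m (hogging).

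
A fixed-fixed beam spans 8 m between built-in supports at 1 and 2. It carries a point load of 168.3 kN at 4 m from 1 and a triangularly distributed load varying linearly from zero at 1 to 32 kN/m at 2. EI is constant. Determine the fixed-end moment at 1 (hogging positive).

M_1 = 236.6 kN·m

Release both end moments; the primary structure is a simply-supported span 12 with redundants M_1 and M_2.
On the primary (simply-supported) span, the end slopes from the loading are:
  at 1: point load 168.3 at a = 4: Pab(L + b)/(6LEI) = 673.2/EI
  at 2: point load 168.3 at a = 4: Pab(L + a)/(6LEI) = 673.2/EI
  at 1: triangular load, peak 32: 7w₀L³/(360EI) = 318.6/EI
  at 2: triangular load, peak 32: w₀L³/(45EI) = 364.1/EI
  θ_10 = 991.8/EI,  θ_20 = 1037/EI
Flexibility coefficients: a unit moment at one end gives L/(3EI) there and L/(6EI) at the far end, so f₁₁ = f₂₂ = 2.667/EI and f₁₂ = f₂₁ = 1.333/EI.
Compatibility — zero rotation at each built-in end:
  2.667 M_1 + 1.333 M_2 = 991.8
  1.333 M_1 + 2.667 M_2 = 1037
Solving the pair gives M_1 = 236.6 kN·m and M_2 = 270.7 kN·m (hogging).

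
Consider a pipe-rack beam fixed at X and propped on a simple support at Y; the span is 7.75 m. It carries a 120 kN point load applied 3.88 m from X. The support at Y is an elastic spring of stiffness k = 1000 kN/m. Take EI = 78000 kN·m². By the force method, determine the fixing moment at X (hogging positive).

Release the roller at Y. Primary structure: cantilever fixed at X.
Free-end deflection of the primary structure under the applied loading (downward +):
  point load 120 at a = 3.88: Pa²(3L − a)/(6EI) = 5832/EI
Flexibility coefficient — unit upward force at Y: δ_{YY} = L³/(3EI) = 155.2/EI.
With EI = 78000 kN·m²: δ_0 = 0.07477 m and δ_{YY} = 0.001989 m/kN.
Compatibility — the spring shortens by R_Y/k under the reaction it provides: δ_0 − R_Y·δ_{YY} = R_Y/k. With 1/k = 0.001 m/kN, R_Y = δ_0 / (δ_{YY} + 1/k) = 0.07477 / (0.001989 + 0.001) = 25.01 kN.
Moment equilibrium about X: M_X = Σ(load moments about X) − R_Y·L = 465.6 − 25.01×7.75 = 271.7 kN·m.

M_X = 271.7 kN·m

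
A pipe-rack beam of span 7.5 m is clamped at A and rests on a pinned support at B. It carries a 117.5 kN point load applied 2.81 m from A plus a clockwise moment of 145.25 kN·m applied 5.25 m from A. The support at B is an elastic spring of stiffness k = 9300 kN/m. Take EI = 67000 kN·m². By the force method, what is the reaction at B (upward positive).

Release the roller at B. Primary structure: cantilever fixed at A.
Primary-structure tip deflection at B by superposition:
  point load 117.5 at a = 2.81: Pa²(3L − a)/(6EI) = 3045/EI
  clockwise couple 145.25 at a = 5.25: M₀a(2L − a)/(2EI) = 3717/EI
  δ_0 = 6762/EI
Tip deflection under a unit load at B: L³/(3EI) = 140.6/EI.
With EI = 67000 kN·m²: δ_0 = 0.10093 m and δ_{BB} = 0.002099 m/kN.
Compatibility — the spring shortens by R_B/k under the reaction it provides: δ_0 − R_B·δ_{BB} = R_B/k. With 1/k = 0.000108 m/kN, R_B = δ_0 / (δ_{BB} + 1/k) = 0.10093 / (0.002099 + 0.000108) = 45.74 kN.

R_B = 45.74 kN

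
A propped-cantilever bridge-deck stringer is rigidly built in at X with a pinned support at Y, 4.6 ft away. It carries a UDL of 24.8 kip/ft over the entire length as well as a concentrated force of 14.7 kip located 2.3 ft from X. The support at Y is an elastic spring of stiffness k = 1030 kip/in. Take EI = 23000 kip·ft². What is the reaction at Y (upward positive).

Choose R_Y as the redundant. The primary structure is the cantilever fixed at X.
Deflection at Y on the released cantilever, summing each load's contribution:
  UDL 24.8: wL⁴/(8EI) = 1388/EI
  point load 14.7 at a = 2.3: Pa²(3L − a)/(6EI) = 149/EI
  δ_0 = 1537/EI
Tip deflection under a unit load at Y: L³/(3EI) = 32.45/EI.
With EI = 23000 kip·ft²: δ_0 = 0.066829 ft and δ_{YY} = 0.001411 ft/kip.
Compatibility — the spring shortens by R_Y/k under the reaction it provides: δ_0 − R_Y·δ_{YY} = R_Y/k. With 1/k = 1/(1030×12) ft/kip = 0.000081 ft/kip, R_Y = δ_0 / (δ_{YY} + 1/k) = 0.066829 / (0.001411 + 0.000081) = 44.8 kip.

R_Y = 44.8 kip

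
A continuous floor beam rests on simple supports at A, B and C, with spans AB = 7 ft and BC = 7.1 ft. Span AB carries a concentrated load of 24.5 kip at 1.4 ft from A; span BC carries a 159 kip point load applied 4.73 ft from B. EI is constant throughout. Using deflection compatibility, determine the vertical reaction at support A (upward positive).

R_A = 6.389 kip

Insert a hinge at B; M_B is the redundant, and each span becomes simply supported.
End slopes at the hinge B, treating each span as simply supported:
  span AB: point load 24.5 at a = 1.4: Pab(L + a)/(6LEI) = 38.42/EI
  span BC: point load 159 at a = 4.73: Pab(L + b)/(6LEI) = 396.2/EI
  relative rotation θ_0 = (38.42 + 396.2)/EI = 434.6/EI
A unit hogging moment at B produces rotation L₁/(3EI) + L₂/(3EI) = 4.7/EI.
Compatibility: M_B·(L₁+L₂)/(3EI) = θ_0, giving M_B = 92.48 kip·ft (hogging).
Span AB, ΣM about A with M_B applied at B: R_B^{AB}·7 = 34.3 + 92.48, so R_B^{AB} = 18.11 kip and R_A = 24.5 − 18.11 = 6.389 kip.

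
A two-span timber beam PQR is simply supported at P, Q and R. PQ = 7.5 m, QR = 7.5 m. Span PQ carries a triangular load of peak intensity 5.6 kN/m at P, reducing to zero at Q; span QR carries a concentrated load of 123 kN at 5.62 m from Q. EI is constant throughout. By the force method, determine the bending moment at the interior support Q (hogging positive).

M_Q = 63.37 kN·m

Insert a hinge at Q; M_Q is the redundant, and each span becomes simply supported.
Discontinuity in slope at Q on the released structure — sum the simple-span end rotations:
  span PQ: triangular load, peak 5.6: 7w₀L³/(360EI) = 45.94/EI
  span QR: point load 123 at a = 5.62: Pab(L + b)/(6LEI) = 270.9/EI
  relative rotation θ_0 = (45.94 + 270.9)/EI = 316.8/EI
A unit hogging moment at Q produces rotation L₁/(3EI) + L₂/(3EI) = 5/EI.
Compatibility: M_Q·(L₁+L₂)/(3EI) = θ_0, giving M_Q = 63.37 kN·m (hogging).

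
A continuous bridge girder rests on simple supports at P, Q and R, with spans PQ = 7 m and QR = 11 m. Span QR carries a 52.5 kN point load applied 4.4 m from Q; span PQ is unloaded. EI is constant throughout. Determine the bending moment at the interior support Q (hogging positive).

M_Q = 67.76 kN·m

Take M_Q as the redundant. Released structure: two simple spans PQ and QR with a hinge at Q.
Discontinuity in slope at Q on the released structure — sum the simple-span end rotations:
  span QR: point load 52.5 at a = 4.4: Pab(L + b)/(6LEI) = 406.6/EI
  relative rotation θ_0 = (0 + 406.6)/EI = 406.6/EI
A unit hogging moment at Q produces rotation L₁/(3EI) + L₂/(3EI) = 6/EI.
Compatibility: M_Q·(L₁+L₂)/(3EI) = θ_0, giving M_Q = 67.76 kN·m (hogging).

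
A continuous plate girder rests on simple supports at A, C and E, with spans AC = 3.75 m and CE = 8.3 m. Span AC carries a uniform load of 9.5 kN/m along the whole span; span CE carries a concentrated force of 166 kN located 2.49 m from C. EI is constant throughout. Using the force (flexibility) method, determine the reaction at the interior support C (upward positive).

Insert a hinge at C; M_C is the redundant, and each span becomes simply supported.
End slopes at the hinge C, treating each span as simply supported:
  span AC: UDL 9.5: wL³/(24EI) = 20.87/EI
  span CE: point load 166 at a = 2.49: Pab(L + b)/(6LEI) = 680.4/EI
  relative rotation θ_0 = (20.87 + 680.4)/EI = 701.3/EI
A unit hogging moment at C produces rotation L₁/(3EI) + L₂/(3EI) = 4.017/EI.
Slope continuity at C: θ_0 = M_C·4.017/EI, so M_C = 701.3/4.017 = 174.6 kN·m (hogging).
Span AC, ΣM about A with M_C applied at C: R_C^{AC}·3.75 = 66.8 + 174.6, so R_C^{AC} = 64.37 kN and R_A = 35.62 − 64.37 = -28.75 kN.
Span CE, ΣM about E: R_C^{CE}·8.3 = 964.5 + 174.6, so R_C^{CE} = 137.2 kN and R_E = 166 − 137.2 = 28.76 kN.
R_C = 64.37 + 137.2 = 201.6 kN.

R_C = 201.6 kN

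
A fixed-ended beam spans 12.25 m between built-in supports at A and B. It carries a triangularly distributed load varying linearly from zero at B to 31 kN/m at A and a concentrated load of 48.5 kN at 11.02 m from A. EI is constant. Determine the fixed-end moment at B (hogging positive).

M_B = 203.3 kN·m

Release both end moments; the primary structure is a simply-supported span AB with redundants M_A and M_B.
Simple-span end rotations at A and B under the given loads:
  at A: triangular load, peak 31: w₀L³/(45EI) = 1266/EI
  at B: triangular load, peak 31: 7w₀L³/(360EI) = 1108/EI
  at A: point load 48.5 at a = 11.02: Pab(L + b)/(6LEI) = 120.6/EI
  at B: point load 48.5 at a = 11.02: Pab(L + a)/(6LEI) = 208.1/EI
  θ_A0 = 1387/EI,  θ_B0 = 1316/EI
Flexibility coefficients: a unit moment at one end gives L/(3EI) there and L/(6EI) at the far end, so f₁₁ = f₂₂ = 4.083/EI and f₁₂ = f₂₁ = 2.042/EI.
Compatibility — zero rotation at each built-in end:
  4.083 M_A + 2.042 M_B = 1387
  2.042 M_A + 4.083 M_B = 1316
Solving the pair gives M_A = 238 kN·m and M_B = 203.3 kN·m (hogging).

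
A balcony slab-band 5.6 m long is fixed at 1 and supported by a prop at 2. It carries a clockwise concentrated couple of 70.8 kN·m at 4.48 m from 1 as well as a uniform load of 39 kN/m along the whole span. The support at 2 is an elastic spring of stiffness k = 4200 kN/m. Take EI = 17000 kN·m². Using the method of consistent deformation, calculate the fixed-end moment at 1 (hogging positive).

Take the reaction at 2 as the redundant and release it; the primary structure is a cantilever fixed at 1.
Deflection at 2 on the released cantilever, summing each load's contribution:
  clockwise couple 70.8 at a = 4.48: M₀a(2L − a)/(2EI) = 1066/EI
  UDL 39: wL⁴/(8EI) = 4794/EI
  δ_0 = 5860/EI
Flexibility coefficient — unit upward force at 2: δ_{22} = L³/(3EI) = 58.54/EI.
With EI = 17000 kN·m²: δ_0 = 0.34471 m and δ_{22} = 0.003443 m/kN.
Compatibility — the spring shortens by R_2/k under the reaction it provides: δ_0 − R_2·δ_{22} = R_2/k. With 1/k = 0.000238 m/kN, R_2 = δ_0 / (δ_{22} + 1/k) = 0.34471 / (0.003443 + 0.000238) = 93.63 kN.
Moment equilibrium about 1: M_1 = Σ(load moments about 1) − R_2·L = 682.3 − 93.63×5.6 = 158 kN·m.

M_1 = 158 kN·m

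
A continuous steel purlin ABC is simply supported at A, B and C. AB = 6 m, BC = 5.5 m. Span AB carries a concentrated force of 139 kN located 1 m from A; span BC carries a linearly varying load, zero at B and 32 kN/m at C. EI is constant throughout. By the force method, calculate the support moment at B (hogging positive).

Insert a hinge at B; M_B is the redundant, and each span becomes simply supported.
Discontinuity in slope at B on the released structure — sum the simple-span end rotations:
  span AB: point load 139 at a = 1: Pab(L + a)/(6LEI) = 135.1/EI
  span BC: triangular load, peak 32: 7w₀L³/(360EI) = 103.5/EI
  relative rotation θ_0 = (135.1 + 103.5)/EI = 238.7/EI
A unit hogging moment at B produces rotation L₁/(3EI) + L₂/(3EI) = 3.833/EI.
Compatibility: M_B·(L₁+L₂)/(3EI) = θ_0, giving M_B = 62.26 kN·m (hogging).

M_B = 62.26 kN·m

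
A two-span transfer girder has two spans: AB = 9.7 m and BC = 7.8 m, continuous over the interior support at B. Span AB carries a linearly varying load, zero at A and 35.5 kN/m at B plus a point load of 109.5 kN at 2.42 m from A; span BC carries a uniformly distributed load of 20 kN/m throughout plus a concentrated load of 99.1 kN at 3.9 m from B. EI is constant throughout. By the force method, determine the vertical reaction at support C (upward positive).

R_C = 85.92 kN

Insert a hinge at B; M_B is the redundant, and each span becomes simply supported.
Rotations at B on the released spans (each span's end-slope, ×1/EI):
  span AB: triangular load, peak 35.5: w₀L³/(45EI) = 720/EI
  span AB: point load 109.5 at a = 2.42: Pab(L + a)/(6LEI) = 401.7/EI
  span BC: UDL 20: wL³/(24EI) = 395.5/EI
  span BC: point load 99.1 at a = 3.9: Pab(L + b)/(6LEI) = 376.8/EI
  relative rotation θ_0 = (1122 + 772.3)/EI = 1894/EI
A unit hogging moment at B produces rotation L₁/(3EI) + L₂/(3EI) = 5.833/EI.
Compatibility: M_B·(L₁+L₂)/(3EI) = θ_0, giving M_B = 324.7 kN·m (hogging).
Span BC, ΣM about C: R_B^{BC}·7.8 = 994.9 + 324.7, so R_B^{BC} = 169.2 kN and R_C = 255.1 − 169.2 = 85.92 kN.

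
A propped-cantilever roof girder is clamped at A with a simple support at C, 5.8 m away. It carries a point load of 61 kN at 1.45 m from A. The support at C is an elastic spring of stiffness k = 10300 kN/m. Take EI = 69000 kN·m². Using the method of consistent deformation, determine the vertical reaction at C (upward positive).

R_C = 4.753 kN

Release the roller at C. Primary structure: cantilever fixed at A.
Downward deflection at the released point C due to the loads:
  point load 61 at a = 1.45: Pa²(3L − a)/(6EI) = 340.9/EI
Tip deflection under a unit load at C: L³/(3EI) = 65.04/EI.
With EI = 69000 kN·m²: δ_0 = 0.004941 m and δ_{CC} = 0.000943 m/kN.
Compatibility — the spring shortens by R_C/k under the reaction it provides: δ_0 − R_C·δ_{CC} = R_C/k. With 1/k = 0.000097 m/kN, R_C = δ_0 / (δ_{CC} + 1/k) = 0.004941 / (0.000943 + 0.000097) = 4.753 kN.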